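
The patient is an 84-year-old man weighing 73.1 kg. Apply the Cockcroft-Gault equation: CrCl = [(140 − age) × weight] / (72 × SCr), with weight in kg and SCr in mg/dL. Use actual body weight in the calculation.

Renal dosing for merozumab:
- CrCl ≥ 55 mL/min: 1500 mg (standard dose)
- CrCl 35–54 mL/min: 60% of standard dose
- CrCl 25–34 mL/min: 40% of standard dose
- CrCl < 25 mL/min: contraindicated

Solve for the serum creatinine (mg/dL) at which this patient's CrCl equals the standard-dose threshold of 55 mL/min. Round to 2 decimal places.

Standard dose requires CrCl ≥ 55 mL/min.
Set (140 − 84) × 73.1 / (72 × SCr) = 55
SCr = (140 − 84) × 73.1 / (72 × 55) = 1.034 mg/dL

1.03 mg/dL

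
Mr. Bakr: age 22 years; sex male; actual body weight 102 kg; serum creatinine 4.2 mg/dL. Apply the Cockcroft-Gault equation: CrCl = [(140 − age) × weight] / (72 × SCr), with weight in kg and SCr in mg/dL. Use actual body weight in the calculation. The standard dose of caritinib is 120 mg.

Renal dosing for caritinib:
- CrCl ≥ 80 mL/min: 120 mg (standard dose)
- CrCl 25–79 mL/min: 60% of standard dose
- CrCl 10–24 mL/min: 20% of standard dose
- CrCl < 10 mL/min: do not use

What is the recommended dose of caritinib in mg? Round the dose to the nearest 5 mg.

70 mg

CrCl = (140 − 22) × 102 / (72 × 4.2) = 12036.0 / 302.40 ≈ 39.8 mL/min
CrCl ≈ 40 mL/min → bracket 25–79 mL/min.
60% of 120 mg = 72 mg → 70 mg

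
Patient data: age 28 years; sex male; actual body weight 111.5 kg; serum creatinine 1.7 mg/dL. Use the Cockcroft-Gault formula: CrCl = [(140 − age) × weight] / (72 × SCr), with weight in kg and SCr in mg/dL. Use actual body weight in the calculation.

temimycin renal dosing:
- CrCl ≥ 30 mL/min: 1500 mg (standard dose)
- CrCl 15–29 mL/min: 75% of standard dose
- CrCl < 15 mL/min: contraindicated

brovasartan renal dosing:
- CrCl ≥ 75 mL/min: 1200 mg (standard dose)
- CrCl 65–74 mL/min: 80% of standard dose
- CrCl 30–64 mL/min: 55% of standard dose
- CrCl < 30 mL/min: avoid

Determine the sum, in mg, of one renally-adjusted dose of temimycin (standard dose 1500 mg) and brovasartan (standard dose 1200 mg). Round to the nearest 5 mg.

2700 mg

CrCl = (140 − 28) × 111.5 / (72 × 1.7) = 12488.0 / 122.40 ≈ 102.0 mL/min
CrCl ≈ 102 mL/min.
temimycin: ≥ 30 mL/min → 100% of 1500 mg = 1500 mg.
brovasartan: ≥ 75 mL/min → 100% of 1200 mg = 1200 mg.
Total = 1500 + 1200 = 2700 mg.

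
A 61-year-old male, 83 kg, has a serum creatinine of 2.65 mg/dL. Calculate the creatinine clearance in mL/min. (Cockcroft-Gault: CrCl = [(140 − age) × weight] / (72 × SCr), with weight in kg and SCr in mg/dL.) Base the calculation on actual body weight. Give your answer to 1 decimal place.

34.4 mL/min

CrCl = (140 − 61) × 83 / (72 × 2.65) = 6557.0 / 190.80 ≈ 34.4 mL/min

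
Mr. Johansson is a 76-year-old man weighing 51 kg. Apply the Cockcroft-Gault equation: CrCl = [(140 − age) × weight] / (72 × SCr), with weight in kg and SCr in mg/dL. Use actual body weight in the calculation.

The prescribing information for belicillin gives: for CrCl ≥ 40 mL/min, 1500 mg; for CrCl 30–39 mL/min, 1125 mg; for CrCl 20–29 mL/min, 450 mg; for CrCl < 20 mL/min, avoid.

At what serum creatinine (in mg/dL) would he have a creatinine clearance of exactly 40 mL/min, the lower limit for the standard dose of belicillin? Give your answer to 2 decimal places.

1.13 mg/dL

Standard dose requires CrCl ≥ 40 mL/min.
Set (140 − 76) × 51 / (72 × SCr) = 40
SCr = (140 − 76) × 51 / (72 × 40) = 1.133 mg/dL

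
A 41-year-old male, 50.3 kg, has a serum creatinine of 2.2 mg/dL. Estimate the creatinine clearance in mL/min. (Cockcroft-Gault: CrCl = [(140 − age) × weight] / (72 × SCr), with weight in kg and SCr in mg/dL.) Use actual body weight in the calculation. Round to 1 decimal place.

CrCl = (140 − 41) × 50.3 / (72 × 2.2) = 4979.7 / 158.40 ≈ 31.4 mL/min

31.4 mL/min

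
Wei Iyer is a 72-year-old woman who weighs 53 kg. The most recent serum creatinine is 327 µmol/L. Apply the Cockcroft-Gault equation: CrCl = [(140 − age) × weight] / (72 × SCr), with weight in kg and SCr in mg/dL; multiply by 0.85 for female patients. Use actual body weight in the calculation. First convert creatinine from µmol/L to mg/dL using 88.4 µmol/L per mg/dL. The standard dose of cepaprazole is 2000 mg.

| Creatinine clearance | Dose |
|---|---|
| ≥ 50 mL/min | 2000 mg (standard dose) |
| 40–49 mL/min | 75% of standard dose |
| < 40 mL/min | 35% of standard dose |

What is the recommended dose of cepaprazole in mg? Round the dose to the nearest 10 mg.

700 mg

SCr = 327 / 88.4 = 3.699 mg/dL
CrCl = (140 − 72) × 53 / (72 × 3.699) × 0.85 = 3604.0 / 266.33 × 0.85 ≈ 11.5 mL/min
CrCl ≈ 12 mL/min → bracket < 40 mL/min.
35% of 2000 mg = 700 mg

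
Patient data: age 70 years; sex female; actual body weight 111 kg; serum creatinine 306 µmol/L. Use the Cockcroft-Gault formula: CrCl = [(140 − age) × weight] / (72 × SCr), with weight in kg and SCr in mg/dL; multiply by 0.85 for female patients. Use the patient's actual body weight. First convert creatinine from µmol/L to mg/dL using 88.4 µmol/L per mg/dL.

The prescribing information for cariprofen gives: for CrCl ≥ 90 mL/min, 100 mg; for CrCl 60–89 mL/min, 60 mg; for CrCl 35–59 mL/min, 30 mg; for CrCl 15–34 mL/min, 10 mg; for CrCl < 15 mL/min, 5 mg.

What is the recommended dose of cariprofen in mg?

10 mg

SCr = 306 / 88.4 = 3.462 mg/dL
CrCl = (140 − 70) × 111 / (72 × 3.462) × 0.85 = 7770.0 / 249.26 × 0.85 ≈ 26.5 mL/min
CrCl ≈ 26 mL/min → bracket 15–34 mL/min.
Dose for this bracket: 10 mg.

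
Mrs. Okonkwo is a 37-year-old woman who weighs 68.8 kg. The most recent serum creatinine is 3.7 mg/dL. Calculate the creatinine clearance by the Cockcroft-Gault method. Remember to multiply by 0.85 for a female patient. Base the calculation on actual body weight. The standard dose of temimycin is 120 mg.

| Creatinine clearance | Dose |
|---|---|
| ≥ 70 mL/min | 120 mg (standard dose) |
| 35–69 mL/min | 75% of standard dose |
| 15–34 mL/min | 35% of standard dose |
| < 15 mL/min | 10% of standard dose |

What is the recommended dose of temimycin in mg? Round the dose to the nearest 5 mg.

CrCl = (140 − 37) × 68.8 / (72 × 3.7) × 0.85 = 7086.4 / 266.40 × 0.85 ≈ 22.6 mL/min
CrCl ≈ 23 mL/min → bracket 15–34 mL/min.
35% of 120 mg = 42 mg → 40 mg

40 mg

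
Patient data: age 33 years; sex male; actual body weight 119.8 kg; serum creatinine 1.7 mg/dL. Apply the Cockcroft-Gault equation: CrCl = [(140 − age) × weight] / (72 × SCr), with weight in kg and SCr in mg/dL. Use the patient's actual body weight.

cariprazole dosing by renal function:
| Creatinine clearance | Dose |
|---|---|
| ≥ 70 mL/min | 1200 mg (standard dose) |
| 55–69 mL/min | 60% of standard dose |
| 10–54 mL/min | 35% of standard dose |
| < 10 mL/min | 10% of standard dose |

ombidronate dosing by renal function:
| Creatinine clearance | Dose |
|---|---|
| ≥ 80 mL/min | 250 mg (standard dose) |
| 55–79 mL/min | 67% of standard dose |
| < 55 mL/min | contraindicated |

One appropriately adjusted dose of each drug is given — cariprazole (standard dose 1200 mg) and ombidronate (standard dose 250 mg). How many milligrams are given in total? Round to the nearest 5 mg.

1450 mg

CrCl = (140 − 33) × 119.8 / (72 × 1.7) = 12818.6 / 122.40 ≈ 104.7 mL/min
CrCl ≈ 105 mL/min.
cariprazole: ≥ 70 mL/min → 100% of 1200 mg = 1200 mg.
ombidronate: ≥ 80 mL/min → 100% of 250 mg = 250 mg.
Total = 1200 + 250 = 1450 mg.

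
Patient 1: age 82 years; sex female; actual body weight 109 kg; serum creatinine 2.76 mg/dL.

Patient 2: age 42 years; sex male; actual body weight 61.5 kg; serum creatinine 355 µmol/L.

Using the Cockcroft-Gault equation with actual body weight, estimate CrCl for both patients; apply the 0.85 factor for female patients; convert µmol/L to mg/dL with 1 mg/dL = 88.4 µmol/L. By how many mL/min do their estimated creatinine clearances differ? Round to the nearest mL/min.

6 mL/min

Patient 1: CrCl = (140 − 82) × 109 / (72 × 2.76) × 0.85 = 6322.0 / 198.72 × 0.85 ≈ 27.0 mL/min
Patient 2: SCr = 355 / 88.4 = 4.016 mg/dL
Patient 2: CrCl = (140 − 42) × 61.5 / (72 × 4.016) = 6027.0 / 289.15 ≈ 20.8 mL/min
|27.0 − 20.8| = 6.2 mL/min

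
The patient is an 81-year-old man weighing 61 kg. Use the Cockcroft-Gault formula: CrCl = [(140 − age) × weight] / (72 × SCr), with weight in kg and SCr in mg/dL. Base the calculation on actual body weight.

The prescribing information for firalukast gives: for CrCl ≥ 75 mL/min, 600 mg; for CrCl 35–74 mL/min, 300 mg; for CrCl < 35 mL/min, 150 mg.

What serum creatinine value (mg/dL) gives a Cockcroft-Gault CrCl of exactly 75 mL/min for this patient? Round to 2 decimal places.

0.67 mg/dL

Standard dose requires CrCl ≥ 75 mL/min.
Set (140 − 81) × 61 / (72 × SCr) = 75
SCr = (140 − 81) × 61 / (72 × 75) = 0.666 mg/dL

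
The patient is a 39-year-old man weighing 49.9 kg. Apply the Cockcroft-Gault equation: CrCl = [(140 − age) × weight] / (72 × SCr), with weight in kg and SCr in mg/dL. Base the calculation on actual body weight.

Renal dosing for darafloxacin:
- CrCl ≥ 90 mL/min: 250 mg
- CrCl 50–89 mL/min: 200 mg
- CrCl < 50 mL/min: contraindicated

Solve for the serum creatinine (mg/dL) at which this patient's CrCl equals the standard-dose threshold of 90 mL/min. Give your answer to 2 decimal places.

Standard dose requires CrCl ≥ 90 mL/min.
Set (140 − 39) × 49.9 / (72 × SCr) = 90
SCr = (140 − 39) × 49.9 / (72 × 90) = 0.778 mg/dL

0.78 mg/dL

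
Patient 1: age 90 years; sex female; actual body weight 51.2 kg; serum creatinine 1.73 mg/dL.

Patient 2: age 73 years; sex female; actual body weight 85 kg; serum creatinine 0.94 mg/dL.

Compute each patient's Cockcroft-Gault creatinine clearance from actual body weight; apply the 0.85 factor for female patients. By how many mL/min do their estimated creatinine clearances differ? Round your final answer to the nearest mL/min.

Patient 1: CrCl = (140 − 90) × 51.2 / (72 × 1.73) × 0.85 = 2560.0 / 124.56 × 0.85 ≈ 17.5 mL/min
Patient 2: CrCl = (140 − 73) × 85 / (72 × 0.94) × 0.85 = 5695.0 / 67.68 × 0.85 ≈ 71.5 mL/min
|17.5 − 71.5| = 54.0 mL/min

54 mL/min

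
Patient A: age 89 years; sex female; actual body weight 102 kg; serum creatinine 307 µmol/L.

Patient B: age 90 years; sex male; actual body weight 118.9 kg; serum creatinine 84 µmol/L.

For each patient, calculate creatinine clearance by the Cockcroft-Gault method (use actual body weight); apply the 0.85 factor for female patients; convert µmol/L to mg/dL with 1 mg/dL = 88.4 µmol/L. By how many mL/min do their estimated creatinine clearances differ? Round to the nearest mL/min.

Patient A: SCr = 307 / 88.4 = 3.473 mg/dL
Patient A: CrCl = (140 − 89) × 102 / (72 × 3.473) × 0.85 = 5202.0 / 250.06 × 0.85 ≈ 17.7 mL/min
Patient B: SCr = 84 / 88.4 = 0.95 mg/dL
Patient B: CrCl = (140 − 90) × 118.9 / (72 × 0.95) = 5945.0 / 68.40 ≈ 86.9 mL/min
|17.7 − 86.9| = 69.2 mL/min

69 mL/min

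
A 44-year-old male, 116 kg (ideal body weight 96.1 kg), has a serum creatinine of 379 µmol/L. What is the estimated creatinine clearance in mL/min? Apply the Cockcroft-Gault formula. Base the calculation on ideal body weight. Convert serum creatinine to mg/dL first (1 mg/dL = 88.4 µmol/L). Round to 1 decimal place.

29.9 mL/min

SCr = 379 / 88.4 = 4.287 mg/dL
CrCl = (140 − 44) × 96.1 / (72 × 4.287) = 9225.6 / 308.66 ≈ 29.9 mL/min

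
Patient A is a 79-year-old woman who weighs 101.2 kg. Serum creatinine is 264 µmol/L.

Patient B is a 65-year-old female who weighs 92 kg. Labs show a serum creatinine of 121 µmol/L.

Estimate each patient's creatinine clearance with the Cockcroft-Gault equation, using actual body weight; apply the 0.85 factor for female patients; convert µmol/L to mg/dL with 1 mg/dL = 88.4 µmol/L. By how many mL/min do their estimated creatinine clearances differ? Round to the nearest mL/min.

Patient A: SCr = 264 / 88.4 = 2.986 mg/dL
Patient A: CrCl = (140 − 79) × 101.2 / (72 × 2.986) × 0.85 = 6173.2 / 214.99 × 0.85 ≈ 24.4 mL/min
Patient B: SCr = 121 / 88.4 = 1.369 mg/dL
Patient B: CrCl = (140 − 65) × 92 / (72 × 1.369) × 0.85 = 6900.0 / 98.57 × 0.85 ≈ 59.5 mL/min
|24.4 − 59.5| = 35.1 mL/min

35 mL/min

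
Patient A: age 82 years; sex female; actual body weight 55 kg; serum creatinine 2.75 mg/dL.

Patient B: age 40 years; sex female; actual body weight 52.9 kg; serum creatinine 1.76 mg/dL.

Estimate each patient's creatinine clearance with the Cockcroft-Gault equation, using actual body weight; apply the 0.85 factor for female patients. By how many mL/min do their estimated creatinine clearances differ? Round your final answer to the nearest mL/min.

22 mL/min

Patient A: CrCl = (140 − 82) × 55 / (72 × 2.75) × 0.85 = 3190.0 / 198.00 × 0.85 ≈ 13.7 mL/min
Patient B: CrCl = (140 − 40) × 52.9 / (72 × 1.76) × 0.85 = 5290.0 / 126.72 × 0.85 ≈ 35.5 mL/min
|13.7 − 35.5| = 21.8 mL/min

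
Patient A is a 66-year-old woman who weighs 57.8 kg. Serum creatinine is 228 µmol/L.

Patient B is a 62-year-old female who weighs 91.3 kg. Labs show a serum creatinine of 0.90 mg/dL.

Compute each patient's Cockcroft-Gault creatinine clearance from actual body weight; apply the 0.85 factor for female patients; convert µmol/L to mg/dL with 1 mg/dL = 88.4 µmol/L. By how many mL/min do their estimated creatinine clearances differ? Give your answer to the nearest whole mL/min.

74 mL/min

Patient A: SCr = 228 / 88.4 = 2.579 mg/dL
Patient A: CrCl = (140 − 66) × 57.8 / (72 × 2.579) × 0.85 = 4277.2 / 185.69 × 0.85 ≈ 19.6 mL/min
Patient B: CrCl = (140 − 62) × 91.3 / (72 × 0.9) × 0.85 = 7121.4 / 64.80 × 0.85 ≈ 93.4 mL/min
|19.6 − 93.4| = 73.8 mL/min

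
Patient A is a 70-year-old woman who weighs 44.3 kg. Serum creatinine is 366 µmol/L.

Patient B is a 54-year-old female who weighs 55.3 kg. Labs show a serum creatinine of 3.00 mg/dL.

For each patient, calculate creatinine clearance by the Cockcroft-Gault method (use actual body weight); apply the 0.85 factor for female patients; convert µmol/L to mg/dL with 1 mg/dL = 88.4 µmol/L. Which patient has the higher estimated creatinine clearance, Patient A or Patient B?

Patient B

Patient A: SCr = 366 / 88.4 = 4.14 mg/dL
Patient A: CrCl = (140 − 70) × 44.3 / (72 × 4.14) × 0.85 = 3101.0 / 298.08 × 0.85 ≈ 8.8 mL/min
Patient B: CrCl = (140 − 54) × 55.3 / (72 × 3) × 0.85 = 4755.8 / 216.00 × 0.85 ≈ 18.7 mL/min
8.8 vs 18.7 mL/min → Patient B is higher.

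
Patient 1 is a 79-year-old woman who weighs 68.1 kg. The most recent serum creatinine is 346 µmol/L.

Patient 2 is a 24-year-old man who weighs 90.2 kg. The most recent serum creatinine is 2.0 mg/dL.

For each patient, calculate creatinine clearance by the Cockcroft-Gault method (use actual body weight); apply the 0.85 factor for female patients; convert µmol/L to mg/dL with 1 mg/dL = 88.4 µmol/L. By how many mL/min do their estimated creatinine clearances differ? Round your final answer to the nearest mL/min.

60 mL/min

Patient 1: SCr = 346 / 88.4 = 3.914 mg/dL
Patient 1: CrCl = (140 − 79) × 68.1 / (72 × 3.914) × 0.85 = 4154.1 / 281.81 × 0.85 ≈ 12.5 mL/min
Patient 2: CrCl = (140 − 24) × 90.2 / (72 × 2) = 10463.2 / 144.00 ≈ 72.7 mL/min
|12.5 − 72.7| = 60.2 mL/min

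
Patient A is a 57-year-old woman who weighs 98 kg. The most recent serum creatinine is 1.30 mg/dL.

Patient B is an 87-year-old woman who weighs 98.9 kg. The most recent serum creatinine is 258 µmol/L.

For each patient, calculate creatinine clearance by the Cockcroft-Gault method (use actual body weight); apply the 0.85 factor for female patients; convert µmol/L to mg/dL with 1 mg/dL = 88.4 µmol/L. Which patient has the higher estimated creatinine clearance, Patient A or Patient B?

Patient A

Patient A: CrCl = (140 − 57) × 98 / (72 × 1.3) × 0.85 = 8134.0 / 93.60 × 0.85 ≈ 73.9 mL/min
Patient B: SCr = 258 / 88.4 = 2.919 mg/dL
Patient B: CrCl = (140 − 87) × 98.9 / (72 × 2.919) × 0.85 = 5241.7 / 210.17 × 0.85 ≈ 21.2 mL/min
73.9 vs 21.2 mL/min → Patient A is higher.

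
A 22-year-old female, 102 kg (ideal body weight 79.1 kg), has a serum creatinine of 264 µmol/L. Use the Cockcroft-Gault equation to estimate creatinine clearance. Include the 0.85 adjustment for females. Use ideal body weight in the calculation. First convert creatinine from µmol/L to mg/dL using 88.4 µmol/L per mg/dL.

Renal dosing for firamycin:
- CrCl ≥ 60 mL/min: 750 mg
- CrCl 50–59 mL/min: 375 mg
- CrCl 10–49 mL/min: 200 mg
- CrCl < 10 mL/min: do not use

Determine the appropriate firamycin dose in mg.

SCr = 264 / 88.4 = 2.986 mg/dL
CrCl = (140 − 22) × 79.1 / (72 × 2.986) × 0.85 = 9333.8 / 214.99 × 0.85 ≈ 36.9 mL/min
CrCl ≈ 37 mL/min → bracket 10–49 mL/min.
Dose for this bracket: 200 mg.

200 mg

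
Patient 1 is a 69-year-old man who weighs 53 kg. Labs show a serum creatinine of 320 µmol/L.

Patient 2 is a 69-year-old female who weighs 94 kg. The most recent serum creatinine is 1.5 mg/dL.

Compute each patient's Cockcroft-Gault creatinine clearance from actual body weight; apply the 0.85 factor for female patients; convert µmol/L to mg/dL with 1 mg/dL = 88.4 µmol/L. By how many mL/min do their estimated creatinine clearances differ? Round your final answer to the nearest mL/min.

Patient 1: SCr = 320 / 88.4 = 3.62 mg/dL
Patient 1: CrCl = (140 − 69) × 53 / (72 × 3.62) = 3763.0 / 260.64 ≈ 14.4 mL/min
Patient 2: CrCl = (140 − 69) × 94 / (72 × 1.5) × 0.85 = 6674.0 / 108.00 × 0.85 ≈ 52.5 mL/min
|14.4 − 52.5| = 38.1 mL/min

38 mL/min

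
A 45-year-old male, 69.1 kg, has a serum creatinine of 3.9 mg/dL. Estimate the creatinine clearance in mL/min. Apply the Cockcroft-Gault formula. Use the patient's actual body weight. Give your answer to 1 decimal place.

23.4 mL/min

CrCl = (140 − 45) × 69.1 / (72 × 3.9) = 6564.5 / 280.80 ≈ 23.4 mL/min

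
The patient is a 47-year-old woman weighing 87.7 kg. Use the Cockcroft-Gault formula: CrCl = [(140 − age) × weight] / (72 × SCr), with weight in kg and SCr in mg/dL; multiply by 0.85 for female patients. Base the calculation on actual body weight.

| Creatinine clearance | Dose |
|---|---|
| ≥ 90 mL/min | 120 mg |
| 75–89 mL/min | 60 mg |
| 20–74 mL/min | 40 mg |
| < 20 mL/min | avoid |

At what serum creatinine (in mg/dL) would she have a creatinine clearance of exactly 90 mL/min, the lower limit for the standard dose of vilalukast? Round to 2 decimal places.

Standard dose requires CrCl ≥ 90 mL/min.
Set (140 − 47) × 87.7 × 0.85 / (72 × SCr) = 90
SCr = (140 − 47) × 87.7 × 0.85 / (72 × 90) = 1.070 mg/dL

1.07 mg/dL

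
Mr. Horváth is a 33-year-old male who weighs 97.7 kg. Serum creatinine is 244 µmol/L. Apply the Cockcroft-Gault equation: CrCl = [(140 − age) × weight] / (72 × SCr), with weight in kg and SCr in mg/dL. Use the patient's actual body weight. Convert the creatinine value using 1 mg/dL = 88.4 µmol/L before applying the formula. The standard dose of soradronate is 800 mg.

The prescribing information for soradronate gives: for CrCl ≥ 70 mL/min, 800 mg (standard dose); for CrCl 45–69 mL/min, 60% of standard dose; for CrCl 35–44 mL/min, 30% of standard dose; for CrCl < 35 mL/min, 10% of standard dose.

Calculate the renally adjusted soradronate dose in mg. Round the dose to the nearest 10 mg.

480 mg

SCr = 244 / 88.4 = 2.76 mg/dL
CrCl = (140 − 33) × 97.7 / (72 × 2.76) = 10453.9 / 198.72 ≈ 52.6 mL/min
CrCl ≈ 53 mL/min → bracket 45–69 mL/min.
60% of 800 mg = 480 mg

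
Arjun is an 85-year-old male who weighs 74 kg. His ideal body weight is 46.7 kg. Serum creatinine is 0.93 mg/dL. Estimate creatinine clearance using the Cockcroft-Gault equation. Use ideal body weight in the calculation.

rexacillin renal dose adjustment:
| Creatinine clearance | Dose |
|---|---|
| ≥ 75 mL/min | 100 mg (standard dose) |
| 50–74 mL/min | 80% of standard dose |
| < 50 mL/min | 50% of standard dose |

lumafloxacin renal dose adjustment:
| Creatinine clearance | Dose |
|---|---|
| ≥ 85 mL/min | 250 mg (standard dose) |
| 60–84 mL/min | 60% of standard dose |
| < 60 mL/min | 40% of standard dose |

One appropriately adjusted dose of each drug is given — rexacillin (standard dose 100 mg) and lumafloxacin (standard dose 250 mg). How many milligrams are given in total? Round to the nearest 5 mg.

150 mg

CrCl = (140 − 85) × 46.7 / (72 × 0.93) = 2568.5 / 66.96 ≈ 38.4 mL/min
CrCl ≈ 38 mL/min.
rexacillin: < 50 mL/min → 50% of 100 mg = 50 mg.
lumafloxacin: < 60 mL/min → 40% of 250 mg = 100 mg.
Total = 50 + 100 = 150 mg.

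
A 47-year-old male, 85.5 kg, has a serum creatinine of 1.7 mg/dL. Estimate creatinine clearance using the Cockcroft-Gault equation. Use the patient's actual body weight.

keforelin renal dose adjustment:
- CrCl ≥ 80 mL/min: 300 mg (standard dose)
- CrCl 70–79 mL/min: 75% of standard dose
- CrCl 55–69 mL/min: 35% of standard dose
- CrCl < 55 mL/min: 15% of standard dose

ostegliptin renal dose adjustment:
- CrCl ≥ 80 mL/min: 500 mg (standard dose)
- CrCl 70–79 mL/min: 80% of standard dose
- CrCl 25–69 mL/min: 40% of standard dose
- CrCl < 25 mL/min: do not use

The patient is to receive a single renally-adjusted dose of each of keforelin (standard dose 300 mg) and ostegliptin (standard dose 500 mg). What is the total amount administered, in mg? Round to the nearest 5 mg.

305 mg

CrCl = (140 − 47) × 85.5 / (72 × 1.7) = 7951.5 / 122.40 ≈ 65.0 mL/min
CrCl ≈ 65 mL/min.
keforelin: 55–69 mL/min → 35% of 300 mg = 105 mg.
ostegliptin: 25–69 mL/min → 40% of 500 mg = 200 mg.
Total = 105 + 200 = 305 mg.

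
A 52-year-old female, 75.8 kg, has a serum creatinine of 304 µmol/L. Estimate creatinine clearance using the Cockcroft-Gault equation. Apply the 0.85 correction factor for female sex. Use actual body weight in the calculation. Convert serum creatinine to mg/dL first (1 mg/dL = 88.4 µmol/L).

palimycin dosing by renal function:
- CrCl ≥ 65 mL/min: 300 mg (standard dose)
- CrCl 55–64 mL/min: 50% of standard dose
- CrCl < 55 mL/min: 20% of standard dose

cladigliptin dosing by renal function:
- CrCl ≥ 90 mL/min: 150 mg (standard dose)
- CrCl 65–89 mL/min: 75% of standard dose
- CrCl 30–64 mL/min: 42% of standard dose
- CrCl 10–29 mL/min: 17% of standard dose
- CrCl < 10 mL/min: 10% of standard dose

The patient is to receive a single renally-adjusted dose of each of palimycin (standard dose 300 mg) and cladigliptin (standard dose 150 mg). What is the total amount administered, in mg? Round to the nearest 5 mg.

SCr = 304 / 88.4 = 3.439 mg/dL
CrCl = (140 − 52) × 75.8 / (72 × 3.439) × 0.85 = 6670.4 / 247.61 × 0.85 ≈ 22.9 mL/min
CrCl ≈ 23 mL/min.
palimycin: < 55 mL/min → 20% of 300 mg = 60 mg.
cladigliptin: 10–29 mL/min → 17% of 150 mg = 25.5 mg.
Total = 60 + 25.5 = 85.5 mg.

85 mg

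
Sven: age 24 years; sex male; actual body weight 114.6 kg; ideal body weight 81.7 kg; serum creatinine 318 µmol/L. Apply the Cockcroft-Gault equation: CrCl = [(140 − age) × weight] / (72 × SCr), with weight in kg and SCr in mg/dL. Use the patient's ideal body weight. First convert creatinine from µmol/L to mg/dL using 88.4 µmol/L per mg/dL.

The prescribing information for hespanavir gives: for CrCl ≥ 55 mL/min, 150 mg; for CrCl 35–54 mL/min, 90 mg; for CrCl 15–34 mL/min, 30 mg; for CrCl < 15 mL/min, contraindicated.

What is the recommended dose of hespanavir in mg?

SCr = 318 / 88.4 = 3.597 mg/dL
CrCl = (140 − 24) × 81.7 / (72 × 3.597) = 9477.2 / 258.98 ≈ 36.6 mL/min
CrCl ≈ 37 mL/min → bracket 35–54 mL/min.
Dose for this bracket: 90 mg.

90 mg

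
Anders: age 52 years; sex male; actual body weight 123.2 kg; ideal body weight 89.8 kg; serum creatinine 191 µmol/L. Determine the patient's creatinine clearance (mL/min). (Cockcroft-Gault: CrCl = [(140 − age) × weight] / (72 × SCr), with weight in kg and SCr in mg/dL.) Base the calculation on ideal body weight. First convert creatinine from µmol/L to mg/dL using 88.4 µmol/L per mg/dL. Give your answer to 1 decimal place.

SCr = 191 / 88.4 = 2.161 mg/dL
CrCl = (140 − 52) × 89.8 / (72 × 2.161) = 7902.4 / 155.59 ≈ 50.8 mL/min

50.8 mL/min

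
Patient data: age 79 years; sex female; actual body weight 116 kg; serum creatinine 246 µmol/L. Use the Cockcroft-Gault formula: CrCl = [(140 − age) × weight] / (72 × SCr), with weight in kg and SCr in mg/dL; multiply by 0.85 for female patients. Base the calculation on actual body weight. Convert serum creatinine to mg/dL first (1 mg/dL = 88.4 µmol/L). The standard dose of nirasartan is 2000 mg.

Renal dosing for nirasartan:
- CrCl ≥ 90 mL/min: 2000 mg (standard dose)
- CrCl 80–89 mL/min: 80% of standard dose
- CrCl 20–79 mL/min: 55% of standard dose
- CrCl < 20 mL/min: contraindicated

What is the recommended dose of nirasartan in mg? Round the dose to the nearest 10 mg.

SCr = 246 / 88.4 = 2.783 mg/dL
CrCl = (140 − 79) × 116 / (72 × 2.783) × 0.85 = 7076.0 / 200.38 × 0.85 ≈ 30.0 mL/min
CrCl ≈ 30 mL/min → bracket 20–79 mL/min.
55% of 2000 mg = 1100 mg

1100 mg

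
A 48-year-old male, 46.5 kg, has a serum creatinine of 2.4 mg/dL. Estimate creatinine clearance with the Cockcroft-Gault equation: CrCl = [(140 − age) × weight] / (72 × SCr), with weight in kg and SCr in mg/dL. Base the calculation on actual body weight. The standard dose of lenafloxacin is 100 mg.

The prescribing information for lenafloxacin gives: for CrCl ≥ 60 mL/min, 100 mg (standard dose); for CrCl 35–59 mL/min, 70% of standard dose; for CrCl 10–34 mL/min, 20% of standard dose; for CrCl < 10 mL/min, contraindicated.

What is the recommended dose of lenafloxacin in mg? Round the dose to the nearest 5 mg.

CrCl = (140 − 48) × 46.5 / (72 × 2.4) = 4278.0 / 172.80 ≈ 24.8 mL/min
CrCl ≈ 25 mL/min → bracket 10–34 mL/min.
20% of 100 mg = 20 mg

20 mg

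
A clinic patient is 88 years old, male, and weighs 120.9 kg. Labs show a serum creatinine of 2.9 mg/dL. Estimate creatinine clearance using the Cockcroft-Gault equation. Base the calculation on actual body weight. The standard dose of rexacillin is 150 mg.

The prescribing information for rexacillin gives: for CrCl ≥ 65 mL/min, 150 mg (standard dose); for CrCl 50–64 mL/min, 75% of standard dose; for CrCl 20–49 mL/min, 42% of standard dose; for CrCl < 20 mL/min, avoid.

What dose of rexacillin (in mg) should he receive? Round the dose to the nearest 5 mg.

CrCl = (140 − 88) × 120.9 / (72 × 2.9) = 6286.8 / 208.80 ≈ 30.1 mL/min
CrCl ≈ 30 mL/min → bracket 20–49 mL/min.
42% of 150 mg = 63 mg → 65 mg

65 mg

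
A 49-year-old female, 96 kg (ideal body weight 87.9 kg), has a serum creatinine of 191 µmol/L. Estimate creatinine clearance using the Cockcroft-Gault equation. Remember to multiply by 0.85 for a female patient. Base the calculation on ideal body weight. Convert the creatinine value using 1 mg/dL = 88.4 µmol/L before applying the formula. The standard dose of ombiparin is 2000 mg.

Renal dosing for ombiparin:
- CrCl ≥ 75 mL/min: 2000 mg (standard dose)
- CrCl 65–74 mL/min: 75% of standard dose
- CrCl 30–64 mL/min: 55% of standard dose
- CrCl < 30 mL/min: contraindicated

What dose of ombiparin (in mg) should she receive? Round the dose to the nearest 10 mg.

1100 mg

SCr = 191 / 88.4 = 2.161 mg/dL
CrCl = (140 − 49) × 87.9 / (72 × 2.161) × 0.85 = 7998.9 / 155.59 × 0.85 ≈ 43.7 mL/min
CrCl ≈ 44 mL/min → bracket 30–64 mL/min.
55% of 2000 mg = 1100 mg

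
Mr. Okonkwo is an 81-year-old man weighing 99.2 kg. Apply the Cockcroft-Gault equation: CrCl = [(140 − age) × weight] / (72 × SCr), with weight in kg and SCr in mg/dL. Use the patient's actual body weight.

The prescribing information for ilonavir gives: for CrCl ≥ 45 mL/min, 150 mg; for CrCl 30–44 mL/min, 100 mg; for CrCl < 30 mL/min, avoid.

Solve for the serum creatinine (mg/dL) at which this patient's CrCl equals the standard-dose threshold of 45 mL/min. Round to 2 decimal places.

Standard dose requires CrCl ≥ 45 mL/min.
Set (140 − 81) × 99.2 / (72 × SCr) = 45
SCr = (140 − 81) × 99.2 / (72 × 45) = 1.806 mg/dL

1.81 mg/dL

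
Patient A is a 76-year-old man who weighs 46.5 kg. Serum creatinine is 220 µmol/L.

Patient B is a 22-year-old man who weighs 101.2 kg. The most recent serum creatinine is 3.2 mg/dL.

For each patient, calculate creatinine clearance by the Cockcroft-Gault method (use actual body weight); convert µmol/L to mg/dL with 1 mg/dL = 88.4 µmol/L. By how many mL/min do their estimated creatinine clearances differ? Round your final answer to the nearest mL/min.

Patient A: SCr = 220 / 88.4 = 2.489 mg/dL
Patient A: CrCl = (140 − 76) × 46.5 / (72 × 2.489) = 2976.0 / 179.21 ≈ 16.6 mL/min
Patient B: CrCl = (140 − 22) × 101.2 / (72 × 3.2) = 11941.6 / 230.40 ≈ 51.8 mL/min
|16.6 − 51.8| = 35.2 mL/min

35 mL/min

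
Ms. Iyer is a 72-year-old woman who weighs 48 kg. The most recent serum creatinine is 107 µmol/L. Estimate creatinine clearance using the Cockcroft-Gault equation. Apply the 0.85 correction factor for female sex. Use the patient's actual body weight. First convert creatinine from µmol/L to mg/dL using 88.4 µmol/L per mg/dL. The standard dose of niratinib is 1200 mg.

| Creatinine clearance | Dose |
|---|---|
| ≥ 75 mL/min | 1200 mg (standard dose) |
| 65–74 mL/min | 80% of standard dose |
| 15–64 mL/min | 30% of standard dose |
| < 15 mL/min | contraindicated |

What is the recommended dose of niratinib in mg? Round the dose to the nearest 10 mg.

SCr = 107 / 88.4 = 1.21 mg/dL
CrCl = (140 − 72) × 48 / (72 × 1.21) × 0.85 = 3264.0 / 87.12 × 0.85 ≈ 31.8 mL/min
CrCl ≈ 32 mL/min → bracket 15–64 mL/min.
30% of 1200 mg = 360 mg

360 mg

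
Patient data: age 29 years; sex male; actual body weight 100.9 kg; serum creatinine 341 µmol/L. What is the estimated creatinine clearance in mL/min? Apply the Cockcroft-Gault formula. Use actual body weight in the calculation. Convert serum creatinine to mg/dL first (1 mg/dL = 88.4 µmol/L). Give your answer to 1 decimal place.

SCr = 341 / 88.4 = 3.857 mg/dL
CrCl = (140 − 29) × 100.9 / (72 × 3.857) = 11199.9 / 277.70 ≈ 40.3 mL/min

40.3 mL/min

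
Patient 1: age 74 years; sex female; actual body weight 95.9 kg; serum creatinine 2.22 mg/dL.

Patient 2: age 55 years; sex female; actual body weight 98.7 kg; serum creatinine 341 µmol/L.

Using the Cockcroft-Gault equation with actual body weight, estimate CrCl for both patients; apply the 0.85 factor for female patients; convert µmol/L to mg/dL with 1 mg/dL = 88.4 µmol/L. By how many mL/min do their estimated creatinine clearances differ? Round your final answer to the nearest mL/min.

Patient 1: CrCl = (140 − 74) × 95.9 / (72 × 2.22) × 0.85 = 6329.4 / 159.84 × 0.85 ≈ 33.7 mL/min
Patient 2: SCr = 341 / 88.4 = 3.857 mg/dL
Patient 2: CrCl = (140 − 55) × 98.7 / (72 × 3.857) × 0.85 = 8389.5 / 277.70 × 0.85 ≈ 25.7 mL/min
|33.7 − 25.7| = 8.0 mL/min

8 mL/min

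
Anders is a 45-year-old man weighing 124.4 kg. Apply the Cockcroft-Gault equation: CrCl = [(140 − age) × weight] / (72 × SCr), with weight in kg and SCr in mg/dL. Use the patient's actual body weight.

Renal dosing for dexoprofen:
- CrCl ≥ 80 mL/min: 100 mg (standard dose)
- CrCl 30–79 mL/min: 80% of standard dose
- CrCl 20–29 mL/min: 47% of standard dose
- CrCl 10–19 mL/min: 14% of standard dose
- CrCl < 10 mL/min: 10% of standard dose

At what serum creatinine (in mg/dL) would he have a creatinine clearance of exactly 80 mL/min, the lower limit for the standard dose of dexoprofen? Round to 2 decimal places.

2.05 mg/dL

Standard dose requires CrCl ≥ 80 mL/min.
Set (140 − 45) × 124.4 / (72 × SCr) = 80
SCr = (140 − 45) × 124.4 / (72 × 80) = 2.052 mg/dL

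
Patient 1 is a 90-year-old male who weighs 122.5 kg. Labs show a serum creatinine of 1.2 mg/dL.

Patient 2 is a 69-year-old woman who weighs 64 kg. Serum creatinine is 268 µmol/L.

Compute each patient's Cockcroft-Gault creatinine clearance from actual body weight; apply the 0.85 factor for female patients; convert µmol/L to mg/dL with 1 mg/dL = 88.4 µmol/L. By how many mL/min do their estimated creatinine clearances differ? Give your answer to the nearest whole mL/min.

53 mL/min

Patient 1: CrCl = (140 − 90) × 122.5 / (72 × 1.2) = 6125.0 / 86.40 ≈ 70.9 mL/min
Patient 2: SCr = 268 / 88.4 = 3.032 mg/dL
Patient 2: CrCl = (140 − 69) × 64 / (72 × 3.032) × 0.85 = 4544.0 / 218.30 × 0.85 ≈ 17.7 mL/min
|70.9 − 17.7| = 53.2 mL/min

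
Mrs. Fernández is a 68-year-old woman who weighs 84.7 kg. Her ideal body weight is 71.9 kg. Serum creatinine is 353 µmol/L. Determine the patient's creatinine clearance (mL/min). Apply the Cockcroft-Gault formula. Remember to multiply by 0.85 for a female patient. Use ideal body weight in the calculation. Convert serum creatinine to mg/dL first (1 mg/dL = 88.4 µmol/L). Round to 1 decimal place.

SCr = 353 / 88.4 = 3.993 mg/dL
CrCl = (140 − 68) × 71.9 / (72 × 3.993) × 0.85 = 5176.8 / 287.50 × 0.85 ≈ 15.3 mL/min

15.3 mL/min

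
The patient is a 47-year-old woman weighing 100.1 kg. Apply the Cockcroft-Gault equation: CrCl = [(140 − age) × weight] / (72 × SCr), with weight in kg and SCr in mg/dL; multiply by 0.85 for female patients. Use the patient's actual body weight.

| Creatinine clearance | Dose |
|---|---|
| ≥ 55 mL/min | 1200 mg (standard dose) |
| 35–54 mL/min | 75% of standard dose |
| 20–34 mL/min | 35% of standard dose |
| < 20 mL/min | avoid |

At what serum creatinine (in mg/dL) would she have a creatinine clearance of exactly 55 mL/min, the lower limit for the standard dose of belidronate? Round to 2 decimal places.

2.00 mg/dL

Standard dose requires CrCl ≥ 55 mL/min.
Set (140 − 47) × 100.1 × 0.85 / (72 × SCr) = 55
SCr = (140 − 47) × 100.1 × 0.85 / (72 × 55) = 1.998 mg/dL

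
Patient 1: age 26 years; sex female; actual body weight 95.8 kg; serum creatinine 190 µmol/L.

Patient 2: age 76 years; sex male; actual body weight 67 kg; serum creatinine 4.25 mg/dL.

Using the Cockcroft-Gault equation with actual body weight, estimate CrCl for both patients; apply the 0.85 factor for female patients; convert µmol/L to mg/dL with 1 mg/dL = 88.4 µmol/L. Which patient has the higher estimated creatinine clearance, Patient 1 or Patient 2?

Patient 1

Patient 1: SCr = 190 / 88.4 = 2.149 mg/dL
Patient 1: CrCl = (140 − 26) × 95.8 / (72 × 2.149) × 0.85 = 10921.2 / 154.73 × 0.85 ≈ 60.0 mL/min
Patient 2: CrCl = (140 − 76) × 67 / (72 × 4.25) = 4288.0 / 306.00 ≈ 14.0 mL/min
60.0 vs 14.0 mL/min → Patient 1 is higher.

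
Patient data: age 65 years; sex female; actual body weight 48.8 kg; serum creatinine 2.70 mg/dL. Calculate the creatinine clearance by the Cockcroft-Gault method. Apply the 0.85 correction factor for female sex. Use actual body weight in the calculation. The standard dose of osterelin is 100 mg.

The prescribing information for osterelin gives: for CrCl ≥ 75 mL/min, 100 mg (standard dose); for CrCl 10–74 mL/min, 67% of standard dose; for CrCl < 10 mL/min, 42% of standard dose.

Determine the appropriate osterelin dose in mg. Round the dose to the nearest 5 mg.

65 mg

CrCl = (140 − 65) × 48.8 / (72 × 2.7) × 0.85 = 3660.0 / 194.40 × 0.85 ≈ 16.0 mL/min
CrCl ≈ 16 mL/min → bracket 10–74 mL/min.
67% of 100 mg = 67 mg → 65 mg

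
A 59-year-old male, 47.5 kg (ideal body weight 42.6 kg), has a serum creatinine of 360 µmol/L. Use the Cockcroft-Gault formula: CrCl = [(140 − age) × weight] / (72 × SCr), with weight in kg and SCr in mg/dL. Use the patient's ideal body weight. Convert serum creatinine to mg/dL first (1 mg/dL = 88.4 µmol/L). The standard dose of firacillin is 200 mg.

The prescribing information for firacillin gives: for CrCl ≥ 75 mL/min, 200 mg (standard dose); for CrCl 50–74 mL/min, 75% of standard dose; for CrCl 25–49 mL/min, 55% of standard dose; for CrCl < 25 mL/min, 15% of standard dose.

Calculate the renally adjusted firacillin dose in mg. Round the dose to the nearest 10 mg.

30 mg

SCr = 360 / 88.4 = 4.072 mg/dL
CrCl = (140 − 59) × 42.6 / (72 × 4.072) = 3450.6 / 293.18 ≈ 11.8 mL/min
CrCl ≈ 12 mL/min → bracket < 25 mL/min.
15% of 200 mg = 30 mg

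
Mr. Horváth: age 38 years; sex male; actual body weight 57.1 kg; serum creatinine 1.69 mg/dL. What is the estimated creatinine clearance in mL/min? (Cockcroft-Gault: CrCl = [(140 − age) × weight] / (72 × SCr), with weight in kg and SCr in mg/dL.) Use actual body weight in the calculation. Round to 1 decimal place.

CrCl = (140 − 38) × 57.1 / (72 × 1.69) = 5824.2 / 121.68 ≈ 47.9 mL/min

47.9 mL/min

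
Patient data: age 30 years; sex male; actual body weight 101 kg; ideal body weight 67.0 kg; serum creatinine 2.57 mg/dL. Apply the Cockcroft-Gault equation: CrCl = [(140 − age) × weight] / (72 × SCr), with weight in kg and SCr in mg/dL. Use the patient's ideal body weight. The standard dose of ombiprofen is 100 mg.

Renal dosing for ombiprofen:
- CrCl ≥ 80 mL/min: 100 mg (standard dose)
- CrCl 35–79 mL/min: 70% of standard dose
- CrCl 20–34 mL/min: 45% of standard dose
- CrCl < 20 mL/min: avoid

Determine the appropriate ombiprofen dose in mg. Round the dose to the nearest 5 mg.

CrCl = (140 − 30) × 67 / (72 × 2.57) = 7370.0 / 185.04 ≈ 39.8 mL/min
CrCl ≈ 40 mL/min → bracket 35–79 mL/min.
70% of 100 mg = 70 mg

70 mg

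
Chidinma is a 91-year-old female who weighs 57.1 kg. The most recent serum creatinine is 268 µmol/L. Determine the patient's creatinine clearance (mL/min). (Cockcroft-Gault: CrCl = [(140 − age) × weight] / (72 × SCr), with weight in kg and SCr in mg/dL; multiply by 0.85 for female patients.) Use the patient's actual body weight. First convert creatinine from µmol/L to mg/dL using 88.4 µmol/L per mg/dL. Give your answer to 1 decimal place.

SCr = 268 / 88.4 = 3.032 mg/dL
CrCl = (140 − 91) × 57.1 / (72 × 3.032) × 0.85 = 2797.9 / 218.30 × 0.85 ≈ 10.9 mL/min

10.9 mL/min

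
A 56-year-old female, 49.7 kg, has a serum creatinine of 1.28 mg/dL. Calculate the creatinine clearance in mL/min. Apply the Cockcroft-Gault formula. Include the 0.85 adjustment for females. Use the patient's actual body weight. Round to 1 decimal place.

38.5 mL/min

CrCl = (140 − 56) × 49.7 / (72 × 1.28) × 0.85 = 4174.8 / 92.16 × 0.85 ≈ 38.5 mL/min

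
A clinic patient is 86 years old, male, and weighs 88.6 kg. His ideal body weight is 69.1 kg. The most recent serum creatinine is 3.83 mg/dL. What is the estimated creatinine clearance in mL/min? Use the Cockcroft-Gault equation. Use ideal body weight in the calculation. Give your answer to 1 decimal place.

13.5 mL/min

CrCl = (140 − 86) × 69.1 / (72 × 3.83) = 3731.4 / 275.76 ≈ 13.5 mL/min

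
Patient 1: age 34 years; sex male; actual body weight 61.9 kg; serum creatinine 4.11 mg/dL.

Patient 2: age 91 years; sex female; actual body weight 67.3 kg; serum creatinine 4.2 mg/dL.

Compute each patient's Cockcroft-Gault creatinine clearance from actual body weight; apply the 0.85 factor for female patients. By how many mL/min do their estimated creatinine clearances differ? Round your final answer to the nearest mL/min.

13 mL/min

Patient 1: CrCl = (140 − 34) × 61.9 / (72 × 4.11) = 6561.4 / 295.92 ≈ 22.2 mL/min
Patient 2: CrCl = (140 − 91) × 67.3 / (72 × 4.2) × 0.85 = 3297.7 / 302.40 × 0.85 ≈ 9.3 mL/min
|22.2 − 9.3| = 12.9 mL/min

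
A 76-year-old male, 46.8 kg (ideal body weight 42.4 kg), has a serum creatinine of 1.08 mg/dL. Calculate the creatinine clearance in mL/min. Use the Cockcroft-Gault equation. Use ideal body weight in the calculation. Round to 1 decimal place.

34.9 mL/min

CrCl = (140 − 76) × 42.4 / (72 × 1.08) = 2713.6 / 77.76 ≈ 34.9 mL/min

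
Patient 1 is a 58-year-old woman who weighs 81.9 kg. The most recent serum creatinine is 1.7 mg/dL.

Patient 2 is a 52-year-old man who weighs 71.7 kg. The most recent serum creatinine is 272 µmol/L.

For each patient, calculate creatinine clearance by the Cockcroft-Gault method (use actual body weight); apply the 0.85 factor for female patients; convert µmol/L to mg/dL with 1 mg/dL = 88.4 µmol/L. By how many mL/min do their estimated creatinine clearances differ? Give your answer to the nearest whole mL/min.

18 mL/min

Patient 1: CrCl = (140 − 58) × 81.9 / (72 × 1.7) × 0.85 = 6715.8 / 122.40 × 0.85 ≈ 46.6 mL/min
Patient 2: SCr = 272 / 88.4 = 3.077 mg/dL
Patient 2: CrCl = (140 − 52) × 71.7 / (72 × 3.077) = 6309.6 / 221.54 ≈ 28.5 mL/min
|46.6 − 28.5| = 18.1 mL/min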